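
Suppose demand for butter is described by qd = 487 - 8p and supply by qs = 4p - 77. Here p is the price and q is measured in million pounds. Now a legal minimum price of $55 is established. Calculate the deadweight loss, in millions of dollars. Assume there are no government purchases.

768

Equilibrium: 487 - 8p = 4p - 77, so 564 = 12p and p* = 47, q* = 111.
The floor of 55 is above the equilibrium price 47, so it binds.
At p = 55: qd = 487 - 8·55 = 47 and qs = 4·55 - 77 = 143.
Quantity traded falls to 47. At q = 47 the demand price is (487 - 47)/8 = 55 and the supply price is (77 + 47)/4 = 31.
Deadweight loss = ½ · (55 - 31) · (111 - 47) = ½ · 24 · 64 = 768.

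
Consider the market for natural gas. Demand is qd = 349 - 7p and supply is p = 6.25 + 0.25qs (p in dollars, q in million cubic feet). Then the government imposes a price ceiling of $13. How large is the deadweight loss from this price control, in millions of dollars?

Rearranging supply gives qs = 4p - 25. Equilibrium: 349 - 7p = 4p - 25, so 374 = 11p and p* = 34, q* = 111.
The ceiling of 13 is below the equilibrium price 34, so it binds.
At p = 13: qd = 349 - 7·13 = 258 and qs = 4·13 - 25 = 27.
Quantity traded falls to 27. At q = 27 the demand price is (349 - 27)/7 = 46 and the supply price is (25 + 27)/4 = 13.
Deadweight loss = ½ · (46 - 13) · (111 - 27) = ½ · 33 · 84 = 1386.

1386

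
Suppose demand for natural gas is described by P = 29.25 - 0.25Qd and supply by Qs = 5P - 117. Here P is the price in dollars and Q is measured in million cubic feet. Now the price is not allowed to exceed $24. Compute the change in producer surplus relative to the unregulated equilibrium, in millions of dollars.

-16

Rearranging demand gives Qd = 117 - 4P. In a free market, 117 - 4P = 5P - 117 gives the equilibrium P* = 26, Q* = 13.
The ceiling of 24 is below the equilibrium price 26, so it binds.
At P = 24: Qd = 117 - 4·24 = 21 and Qs = 5·24 - 117 = 3.
Producer surplus without the control is ½ · (26 - 23.4) · 13 = 16.9.
With the ceiling, producers sell 3 units at 24, so PS = ½ · (24 - 23.4) · 3 = 0.9.
Change in producer surplus = 0.9 - 16.9 = -16.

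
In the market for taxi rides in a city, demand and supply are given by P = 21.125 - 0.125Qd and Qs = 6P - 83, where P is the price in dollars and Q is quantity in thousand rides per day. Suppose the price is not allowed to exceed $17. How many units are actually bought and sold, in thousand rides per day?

19

Rearranging demand gives Qd = 169 - 8P. In a free market, 169 - 8P = 6P - 83 gives the equilibrium P* = 18, Q* = 25.
Since 17 < 18, the ceiling is binding.
At P = 17: Qd = 169 - 8·17 = 33 and Qs = 6·17 - 83 = 19.
The quantity actually transacted is the short side, supply: 19.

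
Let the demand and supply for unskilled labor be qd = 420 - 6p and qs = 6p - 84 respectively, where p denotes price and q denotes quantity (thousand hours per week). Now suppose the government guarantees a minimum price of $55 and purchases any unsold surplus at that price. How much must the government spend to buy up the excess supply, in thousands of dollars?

8580

Equilibrium: 420 - 6p = 6p - 84, so 504 = 12p and p* = 42, q* = 168.
The floor of 55 is above the equilibrium price 42, so it binds.
At p = 55: qd = 420 - 6·55 = 90 and qs = 6·55 - 84 = 246.
Surplus = qs - qd = 156.
Government expenditure = surplus × support price = 156 × 55 = 8580.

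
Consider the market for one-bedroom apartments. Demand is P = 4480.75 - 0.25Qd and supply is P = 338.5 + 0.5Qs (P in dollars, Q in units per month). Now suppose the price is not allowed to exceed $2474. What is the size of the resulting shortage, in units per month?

Rearranging demand gives Qd = 17923 - 4P; rearranging supply gives Qs = 2P - 677. Equilibrium: 17923 - 4P = 2P - 677, so 18600 = 6P and P* = 3100, Q* = 5523.
Since 2474 < 3100, the ceiling is binding.
At P = 2474: Qd = 17923 - 4·2474 = 8027 and Qs = 2·2474 - 677 = 4271.
Shortage = Qd - Qs = 8027 - 4271 = 3756.

3756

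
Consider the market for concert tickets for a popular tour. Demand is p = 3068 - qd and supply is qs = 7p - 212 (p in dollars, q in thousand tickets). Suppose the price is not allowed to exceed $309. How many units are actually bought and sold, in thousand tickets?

Rearranging demand gives qd = 3068 - p. Setting quantity demanded equal to quantity supplied, 3068 - p = 7p - 212, gives p* = 410 and q* = 2658.
Because the ceiling (309) lies below the market-clearing price, it is binding.
At p = 309: qd = 3068 - 309 = 2759 and qs = 7·309 - 212 = 1951.
The quantity actually transacted is the short side, supply: 1951.

1951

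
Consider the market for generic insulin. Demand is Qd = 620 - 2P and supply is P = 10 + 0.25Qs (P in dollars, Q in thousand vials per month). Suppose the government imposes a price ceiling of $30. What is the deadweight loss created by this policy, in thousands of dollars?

Rearranging supply gives Qs = 4P - 40. Without the control the market clears where 620 - 2P = 4P - 40, i.e. P* = 110 and Q* = 400.
Since 30 < 110, the ceiling is binding.
At P = 30: Qd = 620 - 2·30 = 560 and Qs = 4·30 - 40 = 80.
Quantity traded falls to 80. At Q = 80 the demand price is (620 - 80)/2 = 270 and the supply price is (40 + 80)/4 = 30.
Deadweight loss = ½ · (270 - 30) · (400 - 80) = ½ · 240 · 320 = 38400.

38400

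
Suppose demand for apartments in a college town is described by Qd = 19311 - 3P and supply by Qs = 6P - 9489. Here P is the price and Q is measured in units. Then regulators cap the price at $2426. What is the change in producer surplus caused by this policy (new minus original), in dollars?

-5719086

Without the control the market clears where 19311 - 3P = 6P - 9489, i.e. P* = 3200 and Q* = 9711.
Since 2426 < 3200, the ceiling is binding.
At P = 2426: Qd = 19311 - 3·2426 = 12033 and Qs = 6·2426 - 9489 = 5067.
Producer surplus without the control is ½ · (3200 - 1581.5) · 9711 = 7858626.75.
With the ceiling, producers sell 5067 units at 2426, so PS = ½ · (2426 - 1581.5) · 5067 = 2139540.75.
Change in producer surplus = 2139540.75 - 7858626.75 = -5719086.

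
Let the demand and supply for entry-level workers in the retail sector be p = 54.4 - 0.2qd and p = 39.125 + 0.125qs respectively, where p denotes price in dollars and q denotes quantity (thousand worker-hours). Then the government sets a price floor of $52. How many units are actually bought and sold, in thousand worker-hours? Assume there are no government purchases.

Rearranging demand gives qd = 272 - 5p; rearranging supply gives qs = 8p - 313. Without the control the market clears where 272 - 5p = 8p - 313, i.e. p* = 45 and q* = 47.
Since 52 > 45, the floor is binding.
At p = 52: qd = 272 - 5·52 = 12 and qs = 8·52 - 313 = 103.
The quantity actually transacted is the short side, demand: 12.

12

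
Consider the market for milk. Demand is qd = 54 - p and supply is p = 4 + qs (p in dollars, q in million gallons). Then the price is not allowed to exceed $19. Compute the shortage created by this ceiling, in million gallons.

Rearranging supply gives qs = p - 4. In a free market, 54 - p = p - 4 gives the equilibrium p* = 29, q* = 25.
Since 19 < 29, the ceiling is binding.
At p = 19: qd = 54 - 19 = 35 and qs = 19 - 4 = 15.
Shortage = qd - qs = 35 - 15 = 20.

20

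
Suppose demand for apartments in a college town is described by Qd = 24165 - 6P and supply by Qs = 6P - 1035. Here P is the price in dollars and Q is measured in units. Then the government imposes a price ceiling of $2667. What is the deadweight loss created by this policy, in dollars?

0

In a free market, 24165 - 6P = 6P - 1035 gives the equilibrium P* = 2100, Q* = 11565.
Since 2667 is above P* = 2100, the ceiling does not bind and the free-market outcome prevails.
Since the control does not bind, no trades are prevented and deadweight loss is zero.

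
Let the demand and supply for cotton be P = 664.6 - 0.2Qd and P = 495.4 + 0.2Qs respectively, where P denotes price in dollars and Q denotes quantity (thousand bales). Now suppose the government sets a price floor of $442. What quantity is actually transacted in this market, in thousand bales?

Rearranging demand gives Qd = 3323 - 5P; rearranging supply gives Qs = 5P - 2477. Equilibrium: 3323 - 5P = 5P - 2477, so 5800 = 10P and P* = 580, Q* = 423.
Since 442 is below P* = 580, the floor does not bind and the free-market outcome prevails.

423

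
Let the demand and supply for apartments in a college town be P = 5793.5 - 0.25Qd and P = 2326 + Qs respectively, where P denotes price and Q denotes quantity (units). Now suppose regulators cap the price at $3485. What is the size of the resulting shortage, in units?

8075

Rearranging demand gives Qd = 23174 - 4P; rearranging supply gives Qs = P - 2326. Without the control the market clears where 23174 - 4P = P - 2326, i.e. P* = 5100 and Q* = 2774.
Since 3485 < 5100, the ceiling is binding.
At P = 3485: Qd = 23174 - 4·3485 = 9234 and Qs = 3485 - 2326 = 1159.
Shortage = Qd - Qs = 9234 - 1159 = 8075.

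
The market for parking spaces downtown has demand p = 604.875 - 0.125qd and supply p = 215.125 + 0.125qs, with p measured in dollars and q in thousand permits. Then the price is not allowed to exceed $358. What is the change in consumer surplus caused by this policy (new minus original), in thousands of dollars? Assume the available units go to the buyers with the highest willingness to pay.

Rearranging demand gives qd = 4839 - 8p; rearranging supply gives qs = 8p - 1721. Setting quantity demanded equal to quantity supplied, 4839 - 8p = 8p - 1721, gives p* = 410 and q* = 1559.
Since 358 < 410, the ceiling is binding.
At p = 358: qd = 4839 - 8·358 = 1975 and qs = 8·358 - 1721 = 1143.
Consumer surplus without the control is ½ · (604.875 - 410) · 1559 = 151905.0625.
With the ceiling, 1143 units are sold at 358 (assume they go to the highest-value buyers). The demand price at q = 1143 is 462, so CS = ½ · [(604.875 - 358) + (462 - 358)] · 1143 = 200525.0625.
Change in consumer surplus = 200525.0625 - 151905.0625 = 48620.

48620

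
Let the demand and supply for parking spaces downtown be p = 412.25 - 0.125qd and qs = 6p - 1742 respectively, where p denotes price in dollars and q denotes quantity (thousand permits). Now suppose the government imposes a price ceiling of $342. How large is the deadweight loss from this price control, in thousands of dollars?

1701

Rearranging demand gives qd = 3298 - 8p. Without the control the market clears where 3298 - 8p = 6p - 1742, i.e. p* = 360 and q* = 418.
The ceiling of 342 is below the equilibrium price 360, so it binds.
At p = 342: qd = 3298 - 8·342 = 562 and qs = 6·342 - 1742 = 310.
Quantity traded falls to 310. At q = 310 the demand price is (3298 - 310)/8 = 373.5 and the supply price is (1742 + 310)/6 = 342.
Deadweight loss = ½ · (373.5 - 342) · (418 - 310) = ½ · 31.5 · 108 = 1701.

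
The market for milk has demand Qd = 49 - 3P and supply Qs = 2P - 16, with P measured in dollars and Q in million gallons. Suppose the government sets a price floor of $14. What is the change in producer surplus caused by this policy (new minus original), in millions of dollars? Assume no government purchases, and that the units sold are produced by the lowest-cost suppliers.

Without the control the market clears where 49 - 3P = 2P - 16, i.e. P* = 13 and Q* = 10.
Since 14 > 13, the floor is binding.
At P = 14: Qd = 49 - 3·14 = 7 and Qs = 2·14 - 16 = 12.
Producer surplus without the control is ½ · (13 - 8) · 10 = 25.
With the floor, 7 units are sold at 14. The supply price at Q = 7 is 11.5, so PS = ½ · [(14 - 8) + (14 - 11.5)] · 7 = 29.75.
Change in producer surplus = 29.75 - 25 = 4.75.

4.75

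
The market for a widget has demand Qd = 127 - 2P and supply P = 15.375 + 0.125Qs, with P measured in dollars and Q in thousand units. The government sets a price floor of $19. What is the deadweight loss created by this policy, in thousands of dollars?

0

Rearranging supply gives Qs = 8P - 123. Without the control the market clears where 127 - 2P = 8P - 123, i.e. P* = 25 and Q* = 77.
Since 19 is below P* = 25, the floor does not bind and the free-market outcome prevails.
Since the control does not bind, no trades are prevented and deadweight loss is zero.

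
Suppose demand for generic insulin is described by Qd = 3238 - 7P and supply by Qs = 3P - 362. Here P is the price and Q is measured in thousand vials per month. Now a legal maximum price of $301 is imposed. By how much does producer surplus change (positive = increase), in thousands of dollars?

-37140.5

Without the control the market clears where 3238 - 7P = 3P - 362, i.e. P* = 360 and Q* = 718.
The ceiling of 301 is below the equilibrium price 360, so it binds.
At P = 301: Qd = 3238 - 7·301 = 1131 and Qs = 3·301 - 362 = 541.
Producer surplus without the control is ½ · (360 - 362/3) · 718 = 257762/3.
With the ceiling, producers sell 541 units at 301, so PS = ½ · (301 - 362/3) · 541 = 292681/6.
Change in producer surplus = 292681/6 - 257762/3 = -37140.5.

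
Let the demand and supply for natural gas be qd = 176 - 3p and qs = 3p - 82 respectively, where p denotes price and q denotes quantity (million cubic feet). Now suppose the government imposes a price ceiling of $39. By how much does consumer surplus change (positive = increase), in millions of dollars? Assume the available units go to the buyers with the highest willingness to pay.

116

Setting quantity demanded equal to quantity supplied, 176 - 3p = 3p - 82, gives p* = 43 and q* = 47.
Because the ceiling (39) lies below the market-clearing price, it is binding.
At p = 39: qd = 176 - 3·39 = 59 and qs = 3·39 - 82 = 35.
Consumer surplus without the control is ½ · (176/3 - 43) · 47 = 2209/6.
With the ceiling, 35 units are sold at 39 (assume they go to the highest-value buyers). The demand price at q = 35 is 47, so CS = ½ · [(176/3 - 39) + (47 - 39)] · 35 = 2905/6.
Change in consumer surplus = 2905/6 - 2209/6 = 116.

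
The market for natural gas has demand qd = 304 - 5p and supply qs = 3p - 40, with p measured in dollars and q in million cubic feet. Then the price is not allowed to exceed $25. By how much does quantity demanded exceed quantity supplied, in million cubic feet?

144

In a free market, 304 - 5p = 3p - 40 gives the equilibrium p* = 43, q* = 89.
Because the ceiling (25) lies below the market-clearing price, it is binding.
At p = 25: qd = 304 - 5·25 = 179 and qs = 3·25 - 40 = 35.
Shortage = qd - qs = 179 - 35 = 144.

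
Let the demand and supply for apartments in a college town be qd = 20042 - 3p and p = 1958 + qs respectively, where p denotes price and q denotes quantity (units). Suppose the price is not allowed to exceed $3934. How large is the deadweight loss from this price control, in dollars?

Rearranging supply gives qs = p - 1958. Setting quantity demanded equal to quantity supplied, 20042 - 3p = p - 1958, gives p* = 5500 and q* = 3542.
Since 3934 < 5500, the ceiling is binding.
At p = 3934: qd = 20042 - 3·3934 = 8240 and qs = 3934 - 1958 = 1976.
Quantity traded falls to 1976. At q = 1976 the demand price is (20042 - 1976)/3 = 6022 and the supply price is 1958 + 1976 = 3934.
Deadweight loss = ½ · (6022 - 3934) · (3542 - 1976) = ½ · 2088 · 1566 = 1634904.

1634904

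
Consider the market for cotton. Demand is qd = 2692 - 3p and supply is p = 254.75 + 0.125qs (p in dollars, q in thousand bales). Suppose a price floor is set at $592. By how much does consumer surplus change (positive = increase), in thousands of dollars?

-187758

Rearranging supply gives qs = 8p - 2038. Equilibrium: 2692 - 3p = 8p - 2038, so 4730 = 11p and p* = 430, q* = 1402.
Since 592 > 430, the floor is binding.
At p = 592: qd = 2692 - 3·592 = 916 and qs = 8·592 - 2038 = 2698.
Consumer surplus without the control is ½ · (2692/3 - 430) · 1402 = 982802/3.
With the floor, consumers buy 916 units at 592, so CS = ½ · (2692/3 - 592) · 916 = 419528/3.
Change in consumer surplus = 419528/3 - 982802/3 = -187758.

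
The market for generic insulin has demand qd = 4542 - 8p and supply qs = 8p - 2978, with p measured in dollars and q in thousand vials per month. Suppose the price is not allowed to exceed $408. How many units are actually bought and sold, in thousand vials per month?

Setting quantity demanded equal to quantity supplied, 4542 - 8p = 8p - 2978, gives p* = 470 and q* = 782.
The ceiling of 408 is below the equilibrium price 470, so it binds.
At p = 408: qd = 4542 - 8·408 = 1278 and qs = 8·408 - 2978 = 286.
The quantity actually transacted is the short side, supply: 286.

286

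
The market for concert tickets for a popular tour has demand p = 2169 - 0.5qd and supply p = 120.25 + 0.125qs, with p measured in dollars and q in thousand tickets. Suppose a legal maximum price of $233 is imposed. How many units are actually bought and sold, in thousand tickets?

Rearranging demand gives qd = 4338 - 2p; rearranging supply gives qs = 8p - 962. In a free market, 4338 - 2p = 8p - 962 gives the equilibrium p* = 530, q* = 3278.
The ceiling of 233 is below the equilibrium price 530, so it binds.
At p = 233: qd = 4338 - 2·233 = 3872 and qs = 8·233 - 962 = 902.
The quantity actually transacted is the short side, supply: 902.

902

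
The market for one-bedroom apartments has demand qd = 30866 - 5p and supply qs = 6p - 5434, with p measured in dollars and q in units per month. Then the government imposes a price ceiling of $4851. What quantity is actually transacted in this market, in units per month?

14366

Without the control the market clears where 30866 - 5p = 6p - 5434, i.e. p* = 3300 and q* = 14366.
The ceiling of 4851 is above the equilibrium price 3300, so it is not binding; the market clears at p* = 3300, q* = 14366.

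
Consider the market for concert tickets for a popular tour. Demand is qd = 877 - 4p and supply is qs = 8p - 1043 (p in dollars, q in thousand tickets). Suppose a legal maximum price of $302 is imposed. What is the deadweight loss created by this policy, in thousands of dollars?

0

Without the control the market clears where 877 - 4p = 8p - 1043, i.e. p* = 160 and q* = 237.
Since 302 is above p* = 160, the ceiling does not bind and the free-market outcome prevails.
Since the control does not bind, no trades are prevented and deadweight loss is zero.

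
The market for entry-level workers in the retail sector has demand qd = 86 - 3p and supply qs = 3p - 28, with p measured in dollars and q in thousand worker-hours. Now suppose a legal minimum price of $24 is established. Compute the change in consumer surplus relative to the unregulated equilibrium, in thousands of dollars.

-107.5

Without the control the market clears where 86 - 3p = 3p - 28, i.e. p* = 19 and q* = 29.
The floor of 24 is above the equilibrium price 19, so it binds.
At p = 24: qd = 86 - 3·24 = 14 and qs = 3·24 - 28 = 44.
Consumer surplus without the control is ½ · (86/3 - 19) · 29 = 841/6.
With the floor, consumers buy 14 units at 24, so CS = ½ · (86/3 - 24) · 14 = 98/3.
Change in consumer surplus = 98/3 - 841/6 = -107.5.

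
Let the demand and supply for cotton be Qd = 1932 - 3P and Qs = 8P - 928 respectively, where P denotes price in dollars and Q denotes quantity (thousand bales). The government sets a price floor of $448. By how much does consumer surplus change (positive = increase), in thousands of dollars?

-163560

Without the control the market clears where 1932 - 3P = 8P - 928, i.e. P* = 260 and Q* = 1152.
Since 448 > 260, the floor is binding.
At P = 448: Qd = 1932 - 3·448 = 588 and Qs = 8·448 - 928 = 2656.
Consumer surplus without the control is ½ · (644 - 260) · 1152 = 221184.
With the floor, consumers buy 588 units at 448, so CS = ½ · (644 - 448) · 588 = 57624.
Change in consumer surplus = 57624 - 221184 = -163560.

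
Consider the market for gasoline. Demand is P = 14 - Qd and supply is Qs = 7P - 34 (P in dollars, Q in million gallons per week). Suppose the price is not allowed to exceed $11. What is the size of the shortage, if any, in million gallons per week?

0

Rearranging demand gives Qd = 14 - P. Setting quantity demanded equal to quantity supplied, 14 - P = 7P - 34, gives P* = 6 and Q* = 8.
Since 11 is above P* = 6, the ceiling does not bind and the free-market outcome prevails.
Since the control does not bind, there is no shortage.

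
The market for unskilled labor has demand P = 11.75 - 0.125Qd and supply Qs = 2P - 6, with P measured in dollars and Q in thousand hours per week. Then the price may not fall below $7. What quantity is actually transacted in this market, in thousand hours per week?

14

Rearranging demand gives Qd = 94 - 8P. Equilibrium: 94 - 8P = 2P - 6, so 100 = 10P and P* = 10, Q* = 14.
Since 7 is below P* = 10, the floor does not bind and the free-market outcome prevails.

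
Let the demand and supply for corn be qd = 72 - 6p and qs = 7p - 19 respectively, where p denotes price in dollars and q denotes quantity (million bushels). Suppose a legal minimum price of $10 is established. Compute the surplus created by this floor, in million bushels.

39

Equilibrium: 72 - 6p = 7p - 19, so 91 = 13p and p* = 7, q* = 30.
Since 10 > 7, the floor is binding.
At p = 10: qd = 72 - 6·10 = 12 and qs = 7·10 - 19 = 51.
Surplus = qs - qd = 51 - 12 = 39.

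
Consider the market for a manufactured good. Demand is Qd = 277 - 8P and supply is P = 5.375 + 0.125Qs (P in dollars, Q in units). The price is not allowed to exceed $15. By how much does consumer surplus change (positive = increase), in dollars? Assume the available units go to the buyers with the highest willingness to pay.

285

Rearranging supply gives Qs = 8P - 43. Equilibrium: 277 - 8P = 8P - 43, so 320 = 16P and P* = 20, Q* = 117.
Because the ceiling (15) lies below the market-clearing price, it is binding.
At P = 15: Qd = 277 - 8·15 = 157 and Qs = 8·15 - 43 = 77.
Consumer surplus without the control is ½ · (34.625 - 20) · 117 = 855.5625.
With the ceiling, 77 units are sold at 15 (assume they go to the highest-value buyers). The demand price at Q = 77 is 25, so CS = ½ · [(34.625 - 15) + (25 - 15)] · 77 = 1140.5625.
Change in consumer surplus = 1140.5625 - 855.5625 = 285.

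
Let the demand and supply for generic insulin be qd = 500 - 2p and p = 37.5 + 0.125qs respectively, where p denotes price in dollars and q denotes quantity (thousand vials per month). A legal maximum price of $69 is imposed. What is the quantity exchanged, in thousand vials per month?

Rearranging supply gives qs = 8p - 300. Without the control the market clears where 500 - 2p = 8p - 300, i.e. p* = 80 and q* = 340.
Since 69 < 80, the ceiling is binding.
At p = 69: qd = 500 - 2·69 = 362 and qs = 8·69 - 300 = 252.
The quantity actually transacted is the short side, supply: 252.

252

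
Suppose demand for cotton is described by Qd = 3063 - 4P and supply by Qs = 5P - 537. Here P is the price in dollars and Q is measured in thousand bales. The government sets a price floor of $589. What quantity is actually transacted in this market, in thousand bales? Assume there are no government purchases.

707

Equilibrium: 3063 - 4P = 5P - 537, so 3600 = 9P and P* = 400, Q* = 1463.
Because the floor (589) lies above the market-clearing price, it is binding.
At P = 589: Qd = 3063 - 4·589 = 707 and Qs = 5·589 - 537 = 2408.
The quantity actually transacted is the short side, demand: 707.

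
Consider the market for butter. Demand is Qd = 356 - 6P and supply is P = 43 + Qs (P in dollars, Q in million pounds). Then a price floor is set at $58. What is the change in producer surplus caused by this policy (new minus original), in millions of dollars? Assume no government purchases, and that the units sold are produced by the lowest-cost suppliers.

Rearranging supply gives Qs = P - 43. Without the control the market clears where 356 - 6P = P - 43, i.e. P* = 57 and Q* = 14.
Since 58 > 57, the floor is binding.
At P = 58: Qd = 356 - 6·58 = 8 and Qs = 58 - 43 = 15.
Producer surplus without the control is ½ · (57 - 43) · 14 = 98.
With the floor, 8 units are sold at 58. The supply price at Q = 8 is 51, so PS = ½ · [(58 - 43) + (58 - 51)] · 8 = 88.
Change in producer surplus = 88 - 98 = -10.

-10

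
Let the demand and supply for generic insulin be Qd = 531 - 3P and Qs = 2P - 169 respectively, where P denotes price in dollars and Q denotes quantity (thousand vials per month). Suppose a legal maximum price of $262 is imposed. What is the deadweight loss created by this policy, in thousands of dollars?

0

Without the control the market clears where 531 - 3P = 2P - 169, i.e. P* = 140 and Q* = 111.
The ceiling of 262 is above the equilibrium price 140, so it is not binding; the market clears at P* = 140, Q* = 111.
Since the control does not bind, no trades are prevented and deadweight loss is zero.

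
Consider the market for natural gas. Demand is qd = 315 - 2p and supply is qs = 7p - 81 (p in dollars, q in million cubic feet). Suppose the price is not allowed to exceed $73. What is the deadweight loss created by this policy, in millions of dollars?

In a free market, 315 - 2p = 7p - 81 gives the equilibrium p* = 44, q* = 227.
Since 73 is above p* = 44, the ceiling does not bind and the free-market outcome prevails.
Since the control does not bind, no trades are prevented and deadweight loss is zero.

0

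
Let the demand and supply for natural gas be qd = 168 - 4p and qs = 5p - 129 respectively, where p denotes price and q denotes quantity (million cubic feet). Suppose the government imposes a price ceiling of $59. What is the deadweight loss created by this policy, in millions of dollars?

Equilibrium: 168 - 4p = 5p - 129, so 297 = 9p and p* = 33, q* = 36.
Since 59 is above p* = 33, the ceiling does not bind and the free-market outcome prevails.
Since the control does not bind, no trades are prevented and deadweight loss is zero.

0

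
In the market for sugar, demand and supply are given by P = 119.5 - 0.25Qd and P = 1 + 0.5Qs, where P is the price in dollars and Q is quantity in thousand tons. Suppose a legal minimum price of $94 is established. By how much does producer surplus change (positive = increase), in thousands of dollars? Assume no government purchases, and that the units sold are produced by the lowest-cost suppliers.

644

Rearranging demand gives Qd = 478 - 4P; rearranging supply gives Qs = 2P - 2. Without the control the market clears where 478 - 4P = 2P - 2, i.e. P* = 80 and Q* = 158.
The floor of 94 is above the equilibrium price 80, so it binds.
At P = 94: Qd = 478 - 4·94 = 102 and Qs = 2·94 - 2 = 186.
Producer surplus without the control is ½ · (80 - 1) · 158 = 6241.
With the floor, 102 units are sold at 94. The supply price at Q = 102 is 52, so PS = ½ · [(94 - 1) + (94 - 52)] · 102 = 6885.
Change in producer surplus = 6885 - 6241 = 644.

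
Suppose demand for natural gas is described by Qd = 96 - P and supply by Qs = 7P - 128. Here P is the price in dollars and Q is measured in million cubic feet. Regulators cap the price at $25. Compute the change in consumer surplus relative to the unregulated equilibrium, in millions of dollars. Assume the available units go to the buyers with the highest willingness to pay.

Equilibrium: 96 - P = 7P - 128, so 224 = 8P and P* = 28, Q* = 68.
Since 25 < 28, the ceiling is binding.
At P = 25: Qd = 96 - 25 = 71 and Qs = 7·25 - 128 = 47.
Consumer surplus without the control is ½ · (96 - 28) · 68 = 2312.
With the ceiling, 47 units are sold at 25 (assume they go to the highest-value buyers). The demand price at Q = 47 is 49, so CS = ½ · [(96 - 25) + (49 - 25)] · 47 = 2232.5.
Change in consumer surplus = 2232.5 - 2312 = -79.5.

-79.5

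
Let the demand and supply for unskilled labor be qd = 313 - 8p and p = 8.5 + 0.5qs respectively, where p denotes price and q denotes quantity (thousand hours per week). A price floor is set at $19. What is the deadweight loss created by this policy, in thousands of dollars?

0

Rearranging supply gives qs = 2p - 17. Equilibrium: 313 - 8p = 2p - 17, so 330 = 10p and p* = 33, q* = 49.
The floor of 19 is below the equilibrium price 33, so it is not binding; the market clears at p* = 33, q* = 49.
Since the control does not bind, no trades are prevented and deadweight loss is zero.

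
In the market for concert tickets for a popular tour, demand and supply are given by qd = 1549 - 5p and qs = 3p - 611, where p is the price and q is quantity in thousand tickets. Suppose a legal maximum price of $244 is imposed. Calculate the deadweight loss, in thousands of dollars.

Equilibrium: 1549 - 5p = 3p - 611, so 2160 = 8p and p* = 270, q* = 199.
Since 244 < 270, the ceiling is binding.
At p = 244: qd = 1549 - 5·244 = 329 and qs = 3·244 - 611 = 121.
Quantity traded falls to 121. At q = 121 the demand price is (1549 - 121)/5 = 285.6 and the supply price is (611 + 121)/3 = 244.
Deadweight loss = ½ · (285.6 - 244) · (199 - 121) = ½ · 41.6 · 78 = 1622.4.

1622.4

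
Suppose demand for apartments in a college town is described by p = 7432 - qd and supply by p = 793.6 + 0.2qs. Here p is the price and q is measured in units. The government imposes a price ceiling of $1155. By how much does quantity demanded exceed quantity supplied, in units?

Rearranging demand gives qd = 7432 - p; rearranging supply gives qs = 5p - 3968. Equilibrium: 7432 - p = 5p - 3968, so 11400 = 6p and p* = 1900, q* = 5532.
Since 1155 < 1900, the ceiling is binding.
At p = 1155: qd = 7432 - 1155 = 6277 and qs = 5·1155 - 3968 = 1807.
Shortage = qd - qs = 6277 - 1807 = 4470.

4470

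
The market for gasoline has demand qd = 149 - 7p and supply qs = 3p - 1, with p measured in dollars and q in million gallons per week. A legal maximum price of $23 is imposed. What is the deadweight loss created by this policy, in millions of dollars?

0

Equilibrium: 149 - 7p = 3p - 1, so 150 = 10p and p* = 15, q* = 44.
Since 23 is above p* = 15, the ceiling does not bind and the free-market outcome prevails.
Since the control does not bind, no trades are prevented and deadweight loss is zero.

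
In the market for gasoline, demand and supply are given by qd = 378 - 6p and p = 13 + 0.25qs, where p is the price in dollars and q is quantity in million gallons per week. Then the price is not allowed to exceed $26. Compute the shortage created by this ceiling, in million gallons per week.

Rearranging supply gives qs = 4p - 52. In a free market, 378 - 6p = 4p - 52 gives the equilibrium p* = 43, q* = 120.
Since 26 < 43, the ceiling is binding.
At p = 26: qd = 378 - 6·26 = 222 and qs = 4·26 - 52 = 52.
Shortage = qd - qs = 222 - 52 = 170.

170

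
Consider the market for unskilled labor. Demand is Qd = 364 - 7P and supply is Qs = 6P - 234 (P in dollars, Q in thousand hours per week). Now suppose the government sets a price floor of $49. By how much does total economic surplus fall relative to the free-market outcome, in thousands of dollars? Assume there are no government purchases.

In a free market, 364 - 7P = 6P - 234 gives the equilibrium P* = 46, Q* = 42.
Because the floor (49) lies above the market-clearing price, it is binding.
At P = 49: Qd = 364 - 7·49 = 21 and Qs = 6·49 - 234 = 60.
Quantity traded falls to 21. At Q = 21 the demand price is (364 - 21)/7 = 49 and the supply price is (234 + 21)/6 = 42.5.
Deadweight loss = ½ · (49 - 42.5) · (42 - 21) = ½ · 6.5 · 21 = 68.25.

68.25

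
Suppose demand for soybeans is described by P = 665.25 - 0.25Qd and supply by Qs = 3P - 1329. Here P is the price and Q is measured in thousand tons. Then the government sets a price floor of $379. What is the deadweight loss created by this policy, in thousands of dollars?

Rearranging demand gives Qd = 2661 - 4P. Setting quantity demanded equal to quantity supplied, 2661 - 4P = 3P - 1329, gives P* = 570 and Q* = 381.
Since 379 is below P* = 570, the floor does not bind and the free-market outcome prevails.
Since the control does not bind, no trades are prevented and deadweight loss is zero.

0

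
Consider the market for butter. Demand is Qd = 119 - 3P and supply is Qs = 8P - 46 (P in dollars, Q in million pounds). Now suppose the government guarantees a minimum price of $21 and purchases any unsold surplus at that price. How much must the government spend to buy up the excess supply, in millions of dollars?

1386

In a free market, 119 - 3P = 8P - 46 gives the equilibrium P* = 15, Q* = 74.
Since 21 > 15, the floor is binding.
At P = 21: Qd = 119 - 3·21 = 56 and Qs = 8·21 - 46 = 122.
Surplus = Qs - Qd = 66.
Government expenditure = surplus × support price = 66 × 21 = 1386.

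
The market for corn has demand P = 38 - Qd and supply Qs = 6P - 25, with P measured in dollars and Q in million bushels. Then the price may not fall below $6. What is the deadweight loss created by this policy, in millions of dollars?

0

Rearranging demand gives Qd = 38 - P. Without the control the market clears where 38 - P = 6P - 25, i.e. P* = 9 and Q* = 29.
Since 6 is below P* = 9, the floor does not bind and the free-market outcome prevails.
Since the control does not bind, no trades are prevented and deadweight loss is zero.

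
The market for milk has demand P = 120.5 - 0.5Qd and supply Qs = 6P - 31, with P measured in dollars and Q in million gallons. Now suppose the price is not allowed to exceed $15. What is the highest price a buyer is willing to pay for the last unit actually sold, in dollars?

Rearranging demand gives Qd = 241 - 2P. Setting quantity demanded equal to quantity supplied, 241 - 2P = 6P - 31, gives P* = 34 and Q* = 173.
Because the ceiling (15) lies below the market-clearing price, it is binding.
At P = 15: Qd = 241 - 2·15 = 211 and Qs = 6·15 - 31 = 59.
Only 59 units reach the market. On the demand curve, the marginal buyer's willingness to pay at Q = 59 is (241 - 59)/2 = 91.

91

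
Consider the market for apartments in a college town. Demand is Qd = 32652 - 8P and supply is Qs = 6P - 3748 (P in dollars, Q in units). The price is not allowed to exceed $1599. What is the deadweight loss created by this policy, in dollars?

5260505.25

In a free market, 32652 - 8P = 6P - 3748 gives the equilibrium P* = 2600, Q* = 11852.
Because the ceiling (1599) lies below the market-clearing price, it is binding.
At P = 1599: Qd = 32652 - 8·1599 = 19860 and Qs = 6·1599 - 3748 = 5846.
Quantity traded falls to 5846. At Q = 5846 the demand price is (32652 - 5846)/8 = 3350.75 and the supply price is (3748 + 5846)/6 = 1599.
Deadweight loss = ½ · (3350.75 - 1599) · (11852 - 5846) = ½ · 1751.75 · 6006 = 5260505.25.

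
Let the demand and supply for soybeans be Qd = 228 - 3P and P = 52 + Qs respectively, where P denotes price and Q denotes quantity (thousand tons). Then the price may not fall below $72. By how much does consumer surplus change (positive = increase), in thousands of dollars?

-30

Rearranging supply gives Qs = P - 52. Without the control the market clears where 228 - 3P = P - 52, i.e. P* = 70 and Q* = 18.
Because the floor (72) lies above the market-clearing price, it is binding.
At P = 72: Qd = 228 - 3·72 = 12 and Qs = 72 - 52 = 20.
Consumer surplus without the control is ½ · (76 - 70) · 18 = 54.
With the floor, consumers buy 12 units at 72, so CS = ½ · (76 - 72) · 12 = 24.
Change in consumer surplus = 24 - 54 = -30.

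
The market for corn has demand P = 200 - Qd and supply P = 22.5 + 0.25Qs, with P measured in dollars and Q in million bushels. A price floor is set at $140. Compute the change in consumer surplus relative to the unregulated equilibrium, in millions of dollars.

-8282

Rearranging demand gives Qd = 200 - P; rearranging supply gives Qs = 4P - 90. Equilibrium: 200 - P = 4P - 90, so 290 = 5P and P* = 58, Q* = 142.
Because the floor (140) lies above the market-clearing price, it is binding.
At P = 140: Qd = 200 - 140 = 60 and Qs = 4·140 - 90 = 470.
Consumer surplus without the control is ½ · (200 - 58) · 142 = 10082.
With the floor, consumers buy 60 units at 140, so CS = ½ · (200 - 140) · 60 = 1800.
Change in consumer surplus = 1800 - 10082 = -8282.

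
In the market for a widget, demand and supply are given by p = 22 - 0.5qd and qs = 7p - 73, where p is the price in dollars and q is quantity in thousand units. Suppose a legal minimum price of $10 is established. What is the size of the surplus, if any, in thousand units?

0

Rearranging demand gives qd = 44 - 2p. Without the control the market clears where 44 - 2p = 7p - 73, i.e. p* = 13 and q* = 18.
Since 10 is below p* = 13, the floor does not bind and the free-market outcome prevails.
Since the control does not bind, there is no surplus.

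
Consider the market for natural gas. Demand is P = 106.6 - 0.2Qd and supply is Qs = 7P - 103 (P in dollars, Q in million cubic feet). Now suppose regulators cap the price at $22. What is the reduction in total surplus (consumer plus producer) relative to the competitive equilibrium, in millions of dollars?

8072.4

Rearranging demand gives Qd = 533 - 5P. In a free market, 533 - 5P = 7P - 103 gives the equilibrium P* = 53, Q* = 268.
Because the ceiling (22) lies below the market-clearing price, it is binding.
At P = 22: Qd = 533 - 5·22 = 423 and Qs = 7·22 - 103 = 51.
Quantity traded falls to 51. At Q = 51 the demand price is (533 - 51)/5 = 96.4 and the supply price is (103 + 51)/7 = 22.
Deadweight loss = ½ · (96.4 - 22) · (268 - 51) = ½ · 74.4 · 217 = 8072.4.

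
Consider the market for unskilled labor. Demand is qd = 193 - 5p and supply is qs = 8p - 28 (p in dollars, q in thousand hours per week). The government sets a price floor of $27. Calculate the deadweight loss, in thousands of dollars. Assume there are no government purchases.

406.25

Without the control the market clears where 193 - 5p = 8p - 28, i.e. p* = 17 and q* = 108.
Because the floor (27) lies above the market-clearing price, it is binding.
At p = 27: qd = 193 - 5·27 = 58 and qs = 8·27 - 28 = 188.
Quantity traded falls to 58. At q = 58 the demand price is (193 - 58)/5 = 27 and the supply price is (28 + 58)/8 = 10.75.
Deadweight loss = ½ · (27 - 10.75) · (108 - 58) = ½ · 16.25 · 50 = 406.25.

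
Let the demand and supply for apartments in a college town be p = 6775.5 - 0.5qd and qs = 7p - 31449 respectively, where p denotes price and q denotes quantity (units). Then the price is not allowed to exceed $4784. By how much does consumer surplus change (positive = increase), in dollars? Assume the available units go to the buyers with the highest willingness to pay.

-131112

Rearranging demand gives qd = 13551 - 2p. Equilibrium: 13551 - 2p = 7p - 31449, so 45000 = 9p and p* = 5000, q* = 3551.
Since 4784 < 5000, the ceiling is binding.
At p = 4784: qd = 13551 - 2·4784 = 3983 and qs = 7·4784 - 31449 = 2039.
Consumer surplus without the control is ½ · (6775.5 - 5000) · 3551 = 3152400.25.
With the ceiling, 2039 units are sold at 4784 (assume they go to the highest-value buyers). The demand price at q = 2039 is 5756, so CS = ½ · [(6775.5 - 4784) + (5756 - 4784)] · 2039 = 3021288.25.
Change in consumer surplus = 3021288.25 - 3152400.25 = -131112.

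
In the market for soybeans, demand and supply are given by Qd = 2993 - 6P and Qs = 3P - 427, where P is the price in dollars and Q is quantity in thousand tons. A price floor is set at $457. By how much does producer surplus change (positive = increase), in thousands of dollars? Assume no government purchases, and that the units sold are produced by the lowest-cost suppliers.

-16247

Setting quantity demanded equal to quantity supplied, 2993 - 6P = 3P - 427, gives P* = 380 and Q* = 713.
Since 457 > 380, the floor is binding.
At P = 457: Qd = 2993 - 6·457 = 251 and Qs = 3·457 - 427 = 944.
Producer surplus without the control is ½ · (380 - 427/3) · 713 = 508369/6.
With the floor, 251 units are sold at 457. The supply price at Q = 251 is 226, so PS = ½ · [(457 - 427/3) + (457 - 226)] · 251 = 410887/6.
Change in producer surplus = 410887/6 - 508369/6 = -16247.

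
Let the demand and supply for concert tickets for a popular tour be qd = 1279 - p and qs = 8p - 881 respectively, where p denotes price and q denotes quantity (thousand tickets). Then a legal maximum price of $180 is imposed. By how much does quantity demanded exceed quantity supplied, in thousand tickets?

In a free market, 1279 - p = 8p - 881 gives the equilibrium p* = 240, q* = 1039.
Because the ceiling (180) lies below the market-clearing price, it is binding.
At p = 180: qd = 1279 - 180 = 1099 and qs = 8·180 - 881 = 559.
Shortage = qd - qs = 1099 - 559 = 540.

540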